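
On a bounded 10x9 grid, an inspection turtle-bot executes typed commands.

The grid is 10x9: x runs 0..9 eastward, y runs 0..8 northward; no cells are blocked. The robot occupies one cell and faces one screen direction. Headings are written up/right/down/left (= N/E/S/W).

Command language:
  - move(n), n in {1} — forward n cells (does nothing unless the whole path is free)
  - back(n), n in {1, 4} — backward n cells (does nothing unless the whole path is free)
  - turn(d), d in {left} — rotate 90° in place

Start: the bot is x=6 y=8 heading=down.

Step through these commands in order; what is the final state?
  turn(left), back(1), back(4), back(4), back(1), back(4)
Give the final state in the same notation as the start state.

initial: x=6 y=8 heading=down
step 1 (turn(left)): x=6 y=8 heading=right
step 2 (back(1)): x=5 y=8 heading=right
step 3 (back(4)): x=1 y=8 heading=right
step 4 (back(4)): x=1 y=8 heading=right
step 5 (back(1)): x=0 y=8 heading=right
step 6 (back(4)): x=0 y=8 heading=right

x=0 y=8 heading=right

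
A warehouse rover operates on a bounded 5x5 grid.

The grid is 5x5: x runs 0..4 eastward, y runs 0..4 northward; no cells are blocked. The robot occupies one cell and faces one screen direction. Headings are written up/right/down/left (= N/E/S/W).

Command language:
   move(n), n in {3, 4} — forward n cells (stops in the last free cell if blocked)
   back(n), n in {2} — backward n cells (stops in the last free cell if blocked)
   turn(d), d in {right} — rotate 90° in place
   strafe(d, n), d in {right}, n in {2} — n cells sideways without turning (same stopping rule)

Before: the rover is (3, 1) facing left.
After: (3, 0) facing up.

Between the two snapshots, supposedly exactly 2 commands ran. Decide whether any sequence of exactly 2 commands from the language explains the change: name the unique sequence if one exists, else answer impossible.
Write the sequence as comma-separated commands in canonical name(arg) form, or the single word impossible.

key: running back(2) before turn(right) would end elsewhere — order is forced
start: (3, 1) facing left
[1] after turn(right): (3, 1) facing up
[2] after back(2): (3, 0) facing up
no rival 2-sequence matches.

turn(right), back(2)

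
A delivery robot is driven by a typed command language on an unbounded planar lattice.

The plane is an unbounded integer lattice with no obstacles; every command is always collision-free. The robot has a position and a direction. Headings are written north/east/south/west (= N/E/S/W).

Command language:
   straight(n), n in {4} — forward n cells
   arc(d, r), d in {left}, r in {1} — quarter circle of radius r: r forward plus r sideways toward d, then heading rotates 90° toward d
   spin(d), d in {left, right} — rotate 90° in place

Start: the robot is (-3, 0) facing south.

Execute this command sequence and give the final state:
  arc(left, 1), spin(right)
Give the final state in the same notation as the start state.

(-2, -1) facing south

begin: (-3, 0) facing south
step 1 (arc(left, 1)): (-2, -1) facing east
step 2 (spin(right)): (-2, -1) facing south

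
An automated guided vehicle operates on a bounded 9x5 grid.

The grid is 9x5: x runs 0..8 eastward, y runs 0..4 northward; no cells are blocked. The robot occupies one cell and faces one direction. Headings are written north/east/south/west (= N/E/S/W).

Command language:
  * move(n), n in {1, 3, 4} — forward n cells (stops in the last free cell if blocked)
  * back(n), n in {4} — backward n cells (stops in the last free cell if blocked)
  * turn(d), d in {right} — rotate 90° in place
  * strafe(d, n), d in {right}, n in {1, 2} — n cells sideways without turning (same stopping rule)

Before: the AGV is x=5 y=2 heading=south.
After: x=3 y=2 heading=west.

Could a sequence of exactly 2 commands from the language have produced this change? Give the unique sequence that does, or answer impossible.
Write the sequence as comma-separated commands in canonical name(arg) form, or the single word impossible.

strafe(right, 2), turn(right)

key: position moved to (3,2) AND the heading swung to W — translation plus rotation needed
from: x=5 y=2 heading=south
[1] after strafe(right, 2): x=3 y=2 heading=south
[2] after turn(right): x=3 y=2 heading=west
no other 2-command option fits: unique.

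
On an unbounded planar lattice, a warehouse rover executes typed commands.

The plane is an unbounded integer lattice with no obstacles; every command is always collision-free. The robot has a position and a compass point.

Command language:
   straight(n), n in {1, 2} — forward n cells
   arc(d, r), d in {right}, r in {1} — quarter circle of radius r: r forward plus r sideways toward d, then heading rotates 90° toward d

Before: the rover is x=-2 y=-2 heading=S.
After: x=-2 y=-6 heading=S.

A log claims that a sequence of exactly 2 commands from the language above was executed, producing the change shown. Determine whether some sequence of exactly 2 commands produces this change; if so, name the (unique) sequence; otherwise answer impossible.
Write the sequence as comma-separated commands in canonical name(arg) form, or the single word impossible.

straight(2), straight(2)

key: heading stays S — no command in the sequence turns
begin: x=-2 y=-2 heading=S
[1] after straight(2): x=-2 y=-4 heading=S
[2] after straight(2): x=-2 y=-6 heading=S
no other 2-command option fits: unique.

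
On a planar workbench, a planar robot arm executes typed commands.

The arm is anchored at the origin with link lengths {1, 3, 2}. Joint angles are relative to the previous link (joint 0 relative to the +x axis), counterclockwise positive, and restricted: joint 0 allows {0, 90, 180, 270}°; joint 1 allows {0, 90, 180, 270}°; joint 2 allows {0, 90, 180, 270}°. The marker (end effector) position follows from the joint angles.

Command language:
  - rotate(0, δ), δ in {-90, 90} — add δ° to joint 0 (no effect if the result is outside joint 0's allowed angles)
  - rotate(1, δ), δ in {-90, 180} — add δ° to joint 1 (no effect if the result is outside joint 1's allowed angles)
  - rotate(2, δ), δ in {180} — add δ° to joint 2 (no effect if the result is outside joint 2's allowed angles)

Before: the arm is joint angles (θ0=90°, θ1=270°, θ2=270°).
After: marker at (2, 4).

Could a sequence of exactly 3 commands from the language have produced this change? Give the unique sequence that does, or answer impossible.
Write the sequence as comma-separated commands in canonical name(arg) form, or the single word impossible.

from: joint angles (θ0=90°, θ1=270°, θ2=270°)
1. rotate(1, -90) → joint angles (θ0=90°, θ1=180°, θ2=270°)
2. rotate(1, -90) → joint angles (θ0=90°, θ1=90°, θ2=270°)
3. rotate(1, -90) → joint angles (θ0=90°, θ1=0°, θ2=270°)
no rival 3-sequence matches.

rotate(1, -90), rotate(1, -90), rotate(1, -90)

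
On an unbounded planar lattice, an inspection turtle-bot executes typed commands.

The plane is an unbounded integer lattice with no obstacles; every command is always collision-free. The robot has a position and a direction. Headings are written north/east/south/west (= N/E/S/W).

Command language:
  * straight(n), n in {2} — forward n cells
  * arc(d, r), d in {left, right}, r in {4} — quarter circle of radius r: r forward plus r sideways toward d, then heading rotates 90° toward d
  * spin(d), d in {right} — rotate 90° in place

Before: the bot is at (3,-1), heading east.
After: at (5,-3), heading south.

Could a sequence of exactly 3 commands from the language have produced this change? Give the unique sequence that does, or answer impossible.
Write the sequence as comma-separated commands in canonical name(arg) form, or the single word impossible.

key: position moved to (5,-3) AND the heading swung to S — translation plus rotation needed
t0: at (3,-1), heading east
1. straight(2) → at (5,-1), heading east
2. spin(right) → at (5,-1), heading south
3. straight(2) → at (5,-3), heading south
no other 3-command option fits: unique.

straight(2), spin(right), straight(2)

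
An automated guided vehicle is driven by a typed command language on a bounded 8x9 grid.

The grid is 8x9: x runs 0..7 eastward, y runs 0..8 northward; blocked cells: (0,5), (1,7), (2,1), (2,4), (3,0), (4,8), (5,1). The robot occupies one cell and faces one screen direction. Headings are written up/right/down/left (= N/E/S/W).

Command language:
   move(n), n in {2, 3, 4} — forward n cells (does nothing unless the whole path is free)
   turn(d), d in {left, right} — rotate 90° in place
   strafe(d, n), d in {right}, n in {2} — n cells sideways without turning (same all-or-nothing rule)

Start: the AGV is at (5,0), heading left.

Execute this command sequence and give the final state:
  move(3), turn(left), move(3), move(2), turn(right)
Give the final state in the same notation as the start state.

at (5,0), heading left

initial: at (5,0), heading left
step 1 (move(3)): at (5,0), heading left
step 2 (turn(left)): at (5,0), heading down
step 3 (move(3)): at (5,0), heading down
step 4 (move(2)): at (5,0), heading down
step 5 (turn(right)): at (5,0), heading left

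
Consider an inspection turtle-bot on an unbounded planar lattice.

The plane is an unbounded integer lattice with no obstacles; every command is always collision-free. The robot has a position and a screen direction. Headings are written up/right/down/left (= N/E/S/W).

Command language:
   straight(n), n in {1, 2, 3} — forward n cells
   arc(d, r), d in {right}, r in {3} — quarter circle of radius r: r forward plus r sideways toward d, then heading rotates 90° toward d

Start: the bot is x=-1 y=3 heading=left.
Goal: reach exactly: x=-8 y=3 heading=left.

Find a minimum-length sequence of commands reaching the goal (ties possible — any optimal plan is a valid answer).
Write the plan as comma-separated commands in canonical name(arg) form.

straight(2), straight(2), straight(3)

t0: x=-1 y=3 heading=left
[1] after straight(2): x=-3 y=3 heading=left
[2] after straight(2): x=-5 y=3 heading=left
[3] after straight(3): x=-8 y=3 heading=left
shorter routes all fall short; 3 is best.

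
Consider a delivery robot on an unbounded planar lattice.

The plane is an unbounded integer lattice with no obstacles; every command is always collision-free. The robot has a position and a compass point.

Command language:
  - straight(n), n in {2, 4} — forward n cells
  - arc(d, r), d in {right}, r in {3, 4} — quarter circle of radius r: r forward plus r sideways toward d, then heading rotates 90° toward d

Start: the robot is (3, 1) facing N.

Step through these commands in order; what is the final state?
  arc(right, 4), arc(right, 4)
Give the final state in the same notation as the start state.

(11, 1) facing S

initial: (3, 1) facing N
1. arc(right, 4) → (7, 5) facing E
2. arc(right, 4) → (11, 1) facing S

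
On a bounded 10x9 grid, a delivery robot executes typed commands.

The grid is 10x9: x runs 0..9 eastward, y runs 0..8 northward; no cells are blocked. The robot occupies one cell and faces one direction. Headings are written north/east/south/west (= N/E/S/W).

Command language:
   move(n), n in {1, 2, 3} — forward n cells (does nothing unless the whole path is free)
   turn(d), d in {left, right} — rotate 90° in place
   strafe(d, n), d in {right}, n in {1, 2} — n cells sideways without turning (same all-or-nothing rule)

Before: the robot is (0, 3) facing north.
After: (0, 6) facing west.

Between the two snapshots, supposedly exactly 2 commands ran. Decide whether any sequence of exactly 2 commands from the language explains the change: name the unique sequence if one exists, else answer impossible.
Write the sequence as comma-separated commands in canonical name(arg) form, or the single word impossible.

key: running turn(left) before move(3) would end elsewhere — order is forced
t0: (0, 3) facing north
t=1 move(3) ⇒ (0, 6) facing north
t=2 turn(left) ⇒ (0, 6) facing west
all 49 alternatives checked — unique.

move(3), turn(left)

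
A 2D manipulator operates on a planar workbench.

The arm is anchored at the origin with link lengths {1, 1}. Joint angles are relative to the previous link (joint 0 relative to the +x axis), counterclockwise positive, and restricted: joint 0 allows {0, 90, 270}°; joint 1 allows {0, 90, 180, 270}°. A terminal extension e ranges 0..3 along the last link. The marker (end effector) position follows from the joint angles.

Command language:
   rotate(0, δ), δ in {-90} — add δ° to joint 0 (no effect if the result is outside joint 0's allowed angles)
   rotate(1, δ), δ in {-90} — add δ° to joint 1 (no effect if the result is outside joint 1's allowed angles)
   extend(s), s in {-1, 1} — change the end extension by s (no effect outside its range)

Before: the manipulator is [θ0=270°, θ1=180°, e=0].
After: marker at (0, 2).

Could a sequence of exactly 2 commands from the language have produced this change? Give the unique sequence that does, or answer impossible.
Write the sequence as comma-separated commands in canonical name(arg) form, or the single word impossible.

t0: [θ0=270°, θ1=180°, e=0]
t=1 extend(1) ⇒ [θ0=270°, θ1=180°, e=1]
t=2 extend(1) ⇒ [θ0=270°, θ1=180°, e=2]
all 16 alternatives checked — unique.

extend(1), extend(1)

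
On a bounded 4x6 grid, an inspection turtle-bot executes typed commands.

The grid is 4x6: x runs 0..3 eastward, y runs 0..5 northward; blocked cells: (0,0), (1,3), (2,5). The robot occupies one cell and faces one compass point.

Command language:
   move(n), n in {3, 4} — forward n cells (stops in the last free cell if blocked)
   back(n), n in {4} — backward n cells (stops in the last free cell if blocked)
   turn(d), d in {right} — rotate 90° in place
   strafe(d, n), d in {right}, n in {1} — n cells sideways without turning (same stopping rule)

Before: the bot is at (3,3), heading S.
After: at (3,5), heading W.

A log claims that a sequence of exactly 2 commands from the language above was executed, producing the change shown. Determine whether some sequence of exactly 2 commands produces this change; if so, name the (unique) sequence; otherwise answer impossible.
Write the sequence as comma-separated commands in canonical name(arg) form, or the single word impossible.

back(4), turn(right)

key: cell and facing (now W) both changed — the 2 commands mix motion and turning
start: at (3,3), heading S
step 1 (back(4)): at (3,5), heading S
step 2 (turn(right)): at (3,5), heading W
all 25 alternatives checked — unique.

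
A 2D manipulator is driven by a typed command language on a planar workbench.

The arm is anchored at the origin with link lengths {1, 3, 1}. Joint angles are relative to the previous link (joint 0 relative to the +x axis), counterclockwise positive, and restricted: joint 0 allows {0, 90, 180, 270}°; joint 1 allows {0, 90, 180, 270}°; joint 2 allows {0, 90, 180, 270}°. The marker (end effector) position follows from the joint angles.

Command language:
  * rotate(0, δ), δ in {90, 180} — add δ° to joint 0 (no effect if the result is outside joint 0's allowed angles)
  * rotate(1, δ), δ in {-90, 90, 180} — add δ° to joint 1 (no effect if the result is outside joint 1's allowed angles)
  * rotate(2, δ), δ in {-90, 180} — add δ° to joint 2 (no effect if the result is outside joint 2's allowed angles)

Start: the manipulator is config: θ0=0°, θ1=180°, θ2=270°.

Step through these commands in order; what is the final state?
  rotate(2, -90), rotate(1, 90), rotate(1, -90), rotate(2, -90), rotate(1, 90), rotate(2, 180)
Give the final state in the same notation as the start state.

initial: config: θ0=0°, θ1=180°, θ2=270°
1. rotate(2, -90) → config: θ0=0°, θ1=180°, θ2=180°
2. rotate(1, 90) → config: θ0=0°, θ1=270°, θ2=180°
3. rotate(1, -90) → config: θ0=0°, θ1=180°, θ2=180°
4. rotate(2, -90) → config: θ0=0°, θ1=180°, θ2=90°
5. rotate(1, 90) → config: θ0=0°, θ1=270°, θ2=90°
6. rotate(2, 180) → config: θ0=0°, θ1=270°, θ2=270°

config: θ0=0°, θ1=270°, θ2=270°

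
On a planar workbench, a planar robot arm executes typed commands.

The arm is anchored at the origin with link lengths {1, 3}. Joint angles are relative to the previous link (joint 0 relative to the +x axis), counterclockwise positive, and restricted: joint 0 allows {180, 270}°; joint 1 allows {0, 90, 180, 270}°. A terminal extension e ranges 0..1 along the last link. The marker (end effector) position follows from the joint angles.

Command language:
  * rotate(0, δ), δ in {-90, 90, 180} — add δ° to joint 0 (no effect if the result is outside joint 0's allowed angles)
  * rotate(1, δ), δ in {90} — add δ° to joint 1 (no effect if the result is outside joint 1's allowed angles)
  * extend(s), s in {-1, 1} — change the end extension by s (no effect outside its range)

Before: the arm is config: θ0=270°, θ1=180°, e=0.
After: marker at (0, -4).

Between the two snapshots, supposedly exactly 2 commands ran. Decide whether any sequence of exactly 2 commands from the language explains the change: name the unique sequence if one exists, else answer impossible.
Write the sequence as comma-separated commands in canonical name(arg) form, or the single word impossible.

t0: config: θ0=270°, θ1=180°, e=0
1. rotate(1, 90) → config: θ0=270°, θ1=270°, e=0
2. rotate(1, 90) → config: θ0=270°, θ1=0°, e=0
no other 2-command option fits: unique.

rotate(1, 90), rotate(1, 90)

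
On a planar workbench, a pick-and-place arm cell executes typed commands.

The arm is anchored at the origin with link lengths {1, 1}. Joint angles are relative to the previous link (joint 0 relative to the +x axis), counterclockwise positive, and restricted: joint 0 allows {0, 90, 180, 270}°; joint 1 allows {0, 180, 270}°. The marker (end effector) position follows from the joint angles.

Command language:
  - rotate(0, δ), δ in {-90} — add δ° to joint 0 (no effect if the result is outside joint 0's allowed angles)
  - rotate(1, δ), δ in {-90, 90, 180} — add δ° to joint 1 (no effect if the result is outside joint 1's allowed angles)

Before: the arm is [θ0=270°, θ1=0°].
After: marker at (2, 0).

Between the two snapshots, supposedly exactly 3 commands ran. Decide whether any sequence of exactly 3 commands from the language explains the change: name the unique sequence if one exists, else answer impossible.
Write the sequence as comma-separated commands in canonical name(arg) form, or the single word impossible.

rotate(0, -90), rotate(0, -90), rotate(0, -90)

start: [θ0=270°, θ1=0°]
[1] after rotate(0, -90): [θ0=180°, θ1=0°]
[2] after rotate(0, -90): [θ0=90°, θ1=0°]
[3] after rotate(0, -90): [θ0=0°, θ1=0°]
no other 3-command option fits: unique.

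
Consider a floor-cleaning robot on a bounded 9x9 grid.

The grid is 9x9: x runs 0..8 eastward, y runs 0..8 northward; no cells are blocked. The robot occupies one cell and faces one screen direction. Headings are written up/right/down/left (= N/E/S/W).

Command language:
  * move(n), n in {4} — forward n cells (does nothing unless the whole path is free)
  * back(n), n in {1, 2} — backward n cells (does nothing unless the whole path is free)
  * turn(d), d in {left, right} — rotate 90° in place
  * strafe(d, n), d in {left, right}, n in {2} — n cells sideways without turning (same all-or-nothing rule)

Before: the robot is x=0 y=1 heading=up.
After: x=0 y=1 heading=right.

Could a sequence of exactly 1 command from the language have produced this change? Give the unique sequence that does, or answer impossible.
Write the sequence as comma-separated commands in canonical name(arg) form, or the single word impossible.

key: parked at (0,1) the whole time — nothing moves the robot
start: x=0 y=1 heading=up
t=1 turn(right) ⇒ x=0 y=1 heading=right
no other 1-command option fits: unique.

turn(right)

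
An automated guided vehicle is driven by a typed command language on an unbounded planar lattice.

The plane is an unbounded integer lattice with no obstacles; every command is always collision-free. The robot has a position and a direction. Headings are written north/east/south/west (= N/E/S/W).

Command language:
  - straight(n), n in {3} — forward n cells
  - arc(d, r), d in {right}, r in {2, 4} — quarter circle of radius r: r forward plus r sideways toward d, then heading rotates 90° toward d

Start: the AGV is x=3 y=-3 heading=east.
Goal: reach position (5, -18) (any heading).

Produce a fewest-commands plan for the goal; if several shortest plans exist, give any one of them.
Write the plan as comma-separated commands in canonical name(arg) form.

arc(right, 4), straight(3), straight(3), straight(3), arc(right, 2)

initial: x=3 y=-3 heading=east
[1] after arc(right, 4): x=7 y=-7 heading=south
[2] after straight(3): x=7 y=-10 heading=south
[3] after straight(3): x=7 y=-13 heading=south
[4] after straight(3): x=7 y=-16 heading=south
[5] after arc(right, 2): x=5 y=-18 heading=west
shorter routes all fall short; 5 is best.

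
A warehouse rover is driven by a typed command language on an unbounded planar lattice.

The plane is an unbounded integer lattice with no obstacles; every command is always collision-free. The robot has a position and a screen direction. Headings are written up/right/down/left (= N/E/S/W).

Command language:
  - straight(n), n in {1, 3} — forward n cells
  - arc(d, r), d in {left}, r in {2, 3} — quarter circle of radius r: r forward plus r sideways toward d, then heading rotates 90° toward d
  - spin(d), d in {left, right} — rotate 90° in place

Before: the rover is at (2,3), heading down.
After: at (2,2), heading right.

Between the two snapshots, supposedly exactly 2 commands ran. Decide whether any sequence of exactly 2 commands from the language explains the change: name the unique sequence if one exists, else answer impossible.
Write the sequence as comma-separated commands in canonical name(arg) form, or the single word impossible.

straight(1), spin(left)

key: cell and facing (now E) both changed — the 2 commands mix motion and turning
initial: at (2,3), heading down
t=1 straight(1) ⇒ at (2,2), heading down
t=2 spin(left) ⇒ at (2,2), heading right
no rival 2-sequence matches.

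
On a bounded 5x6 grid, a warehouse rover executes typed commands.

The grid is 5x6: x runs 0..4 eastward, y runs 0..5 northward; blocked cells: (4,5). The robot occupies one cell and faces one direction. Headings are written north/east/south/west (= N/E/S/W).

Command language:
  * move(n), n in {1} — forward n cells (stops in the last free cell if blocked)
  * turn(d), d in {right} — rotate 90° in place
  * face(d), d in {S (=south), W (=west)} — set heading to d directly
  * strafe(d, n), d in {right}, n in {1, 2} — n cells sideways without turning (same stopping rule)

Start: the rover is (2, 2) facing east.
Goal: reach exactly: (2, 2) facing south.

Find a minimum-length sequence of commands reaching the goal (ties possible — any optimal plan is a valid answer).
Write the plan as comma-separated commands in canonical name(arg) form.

initial: (2, 2) facing east
1. turn(right) → (2, 2) facing south
no 0-step plan works, so 1 is optimal.

turn(right)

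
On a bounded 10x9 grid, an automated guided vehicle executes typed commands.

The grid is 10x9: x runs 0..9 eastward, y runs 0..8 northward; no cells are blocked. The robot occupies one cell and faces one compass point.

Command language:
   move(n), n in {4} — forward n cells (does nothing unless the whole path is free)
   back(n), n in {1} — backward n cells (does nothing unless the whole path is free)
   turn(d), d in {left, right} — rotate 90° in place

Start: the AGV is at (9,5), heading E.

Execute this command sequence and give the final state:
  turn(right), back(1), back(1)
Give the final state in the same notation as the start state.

at (9,7), heading S

initial: at (9,5), heading E
t=1 turn(right) ⇒ at (9,5), heading S
t=2 back(1) ⇒ at (9,6), heading S
t=3 back(1) ⇒ at (9,7), heading S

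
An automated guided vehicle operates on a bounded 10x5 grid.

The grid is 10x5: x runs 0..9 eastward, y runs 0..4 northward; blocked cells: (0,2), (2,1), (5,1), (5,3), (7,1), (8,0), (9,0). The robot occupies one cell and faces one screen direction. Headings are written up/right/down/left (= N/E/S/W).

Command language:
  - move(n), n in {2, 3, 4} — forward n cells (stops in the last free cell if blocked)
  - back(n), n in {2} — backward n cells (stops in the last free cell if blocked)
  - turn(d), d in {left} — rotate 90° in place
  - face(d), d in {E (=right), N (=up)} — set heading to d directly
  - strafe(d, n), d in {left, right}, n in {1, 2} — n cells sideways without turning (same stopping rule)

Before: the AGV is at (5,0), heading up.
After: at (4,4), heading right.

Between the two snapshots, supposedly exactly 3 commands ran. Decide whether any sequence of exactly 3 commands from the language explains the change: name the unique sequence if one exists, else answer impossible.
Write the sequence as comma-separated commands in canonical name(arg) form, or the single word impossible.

strafe(left, 1), move(4), face(E)

key: order matters: swapping strafe(left, 1) and face(E) lands elsewhere
begin: at (5,0), heading up
1. strafe(left, 1) → at (4,0), heading up
2. move(4) → at (4,4), heading up
3. face(E) → at (4,4), heading right
no other 3-command option fits: unique.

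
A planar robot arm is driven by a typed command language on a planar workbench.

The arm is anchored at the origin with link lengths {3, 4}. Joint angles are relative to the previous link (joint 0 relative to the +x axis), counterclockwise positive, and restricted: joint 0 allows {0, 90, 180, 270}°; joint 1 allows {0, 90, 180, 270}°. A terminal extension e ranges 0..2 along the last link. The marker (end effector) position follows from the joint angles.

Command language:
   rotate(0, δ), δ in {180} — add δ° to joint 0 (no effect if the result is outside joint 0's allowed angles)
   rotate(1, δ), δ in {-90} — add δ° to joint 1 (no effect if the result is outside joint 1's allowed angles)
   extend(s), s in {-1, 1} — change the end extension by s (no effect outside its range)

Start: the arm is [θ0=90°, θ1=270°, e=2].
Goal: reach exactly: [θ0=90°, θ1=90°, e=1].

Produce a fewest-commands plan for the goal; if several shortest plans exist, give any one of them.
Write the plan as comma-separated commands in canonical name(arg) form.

begin: [θ0=90°, θ1=270°, e=2]
t=1 rotate(1, -90) ⇒ [θ0=90°, θ1=180°, e=2]
t=2 rotate(1, -90) ⇒ [θ0=90°, θ1=90°, e=2]
t=3 extend(-1) ⇒ [θ0=90°, θ1=90°, e=1]
nothing shorter than 3 reaches the goal.

rotate(1, -90), rotate(1, -90), extend(-1)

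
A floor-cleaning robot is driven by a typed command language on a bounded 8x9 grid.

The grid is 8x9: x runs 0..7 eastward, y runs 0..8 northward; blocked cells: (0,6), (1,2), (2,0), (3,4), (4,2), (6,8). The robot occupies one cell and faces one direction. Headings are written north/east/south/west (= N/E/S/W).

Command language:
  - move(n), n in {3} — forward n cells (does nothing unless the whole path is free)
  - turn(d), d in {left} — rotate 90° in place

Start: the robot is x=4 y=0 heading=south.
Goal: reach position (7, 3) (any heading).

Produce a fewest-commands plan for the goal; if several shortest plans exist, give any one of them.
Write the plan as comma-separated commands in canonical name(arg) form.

turn(left), move(3), turn(left), move(3)

start: x=4 y=0 heading=south
1. turn(left) → x=4 y=0 heading=east
2. move(3) → x=7 y=0 heading=east
3. turn(left) → x=7 y=0 heading=north
4. move(3) → x=7 y=3 heading=north
shorter routes all fall short; 4 is best.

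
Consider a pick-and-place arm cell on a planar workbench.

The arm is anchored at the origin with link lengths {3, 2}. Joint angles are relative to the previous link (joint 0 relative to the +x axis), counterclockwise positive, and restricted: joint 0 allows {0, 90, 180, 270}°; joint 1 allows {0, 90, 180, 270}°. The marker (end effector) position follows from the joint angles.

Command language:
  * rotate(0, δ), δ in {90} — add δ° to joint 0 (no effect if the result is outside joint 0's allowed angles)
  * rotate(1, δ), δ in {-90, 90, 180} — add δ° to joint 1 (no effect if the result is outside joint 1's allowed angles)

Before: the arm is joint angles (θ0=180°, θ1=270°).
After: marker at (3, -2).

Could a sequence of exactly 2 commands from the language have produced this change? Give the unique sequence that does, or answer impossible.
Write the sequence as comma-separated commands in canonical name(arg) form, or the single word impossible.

t0: joint angles (θ0=180°, θ1=270°)
[1] after rotate(0, 90): joint angles (θ0=270°, θ1=270°)
[2] after rotate(0, 90): joint angles (θ0=0°, θ1=270°)
no other 2-command option fits: unique.

rotate(0, 90), rotate(0, 90)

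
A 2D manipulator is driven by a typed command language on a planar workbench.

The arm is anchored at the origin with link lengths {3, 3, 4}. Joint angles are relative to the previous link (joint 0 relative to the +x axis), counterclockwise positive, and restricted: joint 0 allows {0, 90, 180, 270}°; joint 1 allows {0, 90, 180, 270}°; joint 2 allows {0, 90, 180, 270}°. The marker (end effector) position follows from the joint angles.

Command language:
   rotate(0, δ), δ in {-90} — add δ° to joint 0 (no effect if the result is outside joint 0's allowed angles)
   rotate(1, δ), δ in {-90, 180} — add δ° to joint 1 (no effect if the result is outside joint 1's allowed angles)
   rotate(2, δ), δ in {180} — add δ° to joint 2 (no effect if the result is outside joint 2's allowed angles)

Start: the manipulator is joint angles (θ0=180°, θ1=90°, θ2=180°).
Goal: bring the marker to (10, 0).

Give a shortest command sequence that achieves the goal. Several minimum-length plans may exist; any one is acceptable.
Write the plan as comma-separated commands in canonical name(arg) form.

begin: joint angles (θ0=180°, θ1=90°, θ2=180°)
[1] after rotate(1, -90): joint angles (θ0=180°, θ1=0°, θ2=180°)
[2] after rotate(2, 180): joint angles (θ0=180°, θ1=0°, θ2=0°)
[3] after rotate(0, -90): joint angles (θ0=90°, θ1=0°, θ2=0°)
[4] after rotate(0, -90): joint angles (θ0=0°, θ1=0°, θ2=0°)
minimal: 4 command(s), checked below 4.

rotate(1, -90), rotate(2, 180), rotate(0, -90), rotate(0, -90)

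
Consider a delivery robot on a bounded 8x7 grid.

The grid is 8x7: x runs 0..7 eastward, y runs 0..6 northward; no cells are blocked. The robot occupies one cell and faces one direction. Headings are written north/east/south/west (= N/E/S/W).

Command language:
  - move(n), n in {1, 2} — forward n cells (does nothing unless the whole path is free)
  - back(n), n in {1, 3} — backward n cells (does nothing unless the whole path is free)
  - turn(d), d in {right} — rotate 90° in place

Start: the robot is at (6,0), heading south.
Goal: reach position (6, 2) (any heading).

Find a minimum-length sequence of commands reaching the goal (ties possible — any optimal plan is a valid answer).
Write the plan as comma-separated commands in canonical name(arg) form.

back(3), move(1)

start: at (6,0), heading south
t=1 back(3) ⇒ at (6,3), heading south
t=2 move(1) ⇒ at (6,2), heading south
shorter routes all fall short; 2 is best.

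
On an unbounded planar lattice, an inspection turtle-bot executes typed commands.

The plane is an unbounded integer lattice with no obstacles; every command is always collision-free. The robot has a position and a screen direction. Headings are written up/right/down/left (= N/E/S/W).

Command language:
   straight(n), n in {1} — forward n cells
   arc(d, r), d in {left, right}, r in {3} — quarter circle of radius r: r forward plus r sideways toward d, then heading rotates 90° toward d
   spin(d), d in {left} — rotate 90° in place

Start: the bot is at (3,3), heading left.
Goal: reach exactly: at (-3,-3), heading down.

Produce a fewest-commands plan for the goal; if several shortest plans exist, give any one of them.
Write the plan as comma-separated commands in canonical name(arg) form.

arc(left, 3), arc(right, 3), spin(left)

from: at (3,3), heading left
1. arc(left, 3) → at (0,0), heading down
2. arc(right, 3) → at (-3,-3), heading left
3. spin(left) → at (-3,-3), heading down
nothing shorter than 3 reaches the goal.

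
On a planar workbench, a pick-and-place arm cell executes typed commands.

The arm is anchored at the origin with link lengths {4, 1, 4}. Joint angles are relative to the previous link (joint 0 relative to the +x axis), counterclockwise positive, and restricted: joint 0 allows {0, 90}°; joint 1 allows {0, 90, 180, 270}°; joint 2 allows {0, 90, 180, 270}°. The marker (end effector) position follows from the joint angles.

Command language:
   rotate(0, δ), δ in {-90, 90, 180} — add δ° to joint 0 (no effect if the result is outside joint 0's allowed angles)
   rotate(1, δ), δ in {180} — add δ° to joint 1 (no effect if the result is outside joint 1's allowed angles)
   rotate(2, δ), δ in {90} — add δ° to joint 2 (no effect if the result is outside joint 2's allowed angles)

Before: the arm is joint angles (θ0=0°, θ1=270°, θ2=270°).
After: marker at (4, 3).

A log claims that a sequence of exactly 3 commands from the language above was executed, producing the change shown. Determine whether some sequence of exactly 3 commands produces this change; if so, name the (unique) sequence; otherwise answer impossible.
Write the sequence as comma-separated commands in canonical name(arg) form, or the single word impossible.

rotate(2, 90), rotate(2, 90), rotate(2, 90)

t0: joint angles (θ0=0°, θ1=270°, θ2=270°)
t=1 rotate(2, 90) ⇒ joint angles (θ0=0°, θ1=270°, θ2=0°)
t=2 rotate(2, 90) ⇒ joint angles (θ0=0°, θ1=270°, θ2=90°)
t=3 rotate(2, 90) ⇒ joint angles (θ0=0°, θ1=270°, θ2=180°)
no other 3-command option fits: unique.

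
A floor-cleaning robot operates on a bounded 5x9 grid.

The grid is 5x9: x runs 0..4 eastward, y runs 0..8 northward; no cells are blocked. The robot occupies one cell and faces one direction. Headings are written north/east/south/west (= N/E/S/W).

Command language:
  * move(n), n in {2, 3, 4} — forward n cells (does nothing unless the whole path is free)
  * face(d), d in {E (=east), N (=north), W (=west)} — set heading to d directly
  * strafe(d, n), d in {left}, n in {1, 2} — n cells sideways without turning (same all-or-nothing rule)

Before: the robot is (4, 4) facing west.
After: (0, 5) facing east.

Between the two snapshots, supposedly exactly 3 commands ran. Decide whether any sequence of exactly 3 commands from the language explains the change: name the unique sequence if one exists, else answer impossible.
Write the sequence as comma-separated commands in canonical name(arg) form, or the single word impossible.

move(4), face(E), strafe(left, 1)

key: order matters: swapping move(4) and strafe(left, 1) lands elsewhere
begin: (4, 4) facing west
t=1 move(4) ⇒ (0, 4) facing west
t=2 face(E) ⇒ (0, 4) facing east
t=3 strafe(left, 1) ⇒ (0, 5) facing east
no rival 3-sequence matches.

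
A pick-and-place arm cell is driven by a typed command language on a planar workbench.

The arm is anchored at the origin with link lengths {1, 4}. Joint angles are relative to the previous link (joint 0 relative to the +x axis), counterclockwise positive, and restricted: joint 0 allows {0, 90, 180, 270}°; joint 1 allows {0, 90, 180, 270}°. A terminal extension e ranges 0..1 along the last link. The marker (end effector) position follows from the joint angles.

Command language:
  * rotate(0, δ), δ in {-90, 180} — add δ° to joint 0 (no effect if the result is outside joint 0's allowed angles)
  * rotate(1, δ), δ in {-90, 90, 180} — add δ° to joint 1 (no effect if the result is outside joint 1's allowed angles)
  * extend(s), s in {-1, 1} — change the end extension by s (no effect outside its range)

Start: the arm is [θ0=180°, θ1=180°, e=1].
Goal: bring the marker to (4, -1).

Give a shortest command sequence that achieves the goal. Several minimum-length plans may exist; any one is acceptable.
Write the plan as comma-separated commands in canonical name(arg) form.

rotate(0, -90), rotate(1, -90), extend(-1), rotate(0, 180)

begin: [θ0=180°, θ1=180°, e=1]
step 1 (rotate(0, -90)): [θ0=90°, θ1=180°, e=1]
step 2 (rotate(1, -90)): [θ0=90°, θ1=90°, e=1]
step 3 (extend(-1)): [θ0=90°, θ1=90°, e=0]
step 4 (rotate(0, 180)): [θ0=270°, θ1=90°, e=0]
nothing shorter than 4 reaches the goal.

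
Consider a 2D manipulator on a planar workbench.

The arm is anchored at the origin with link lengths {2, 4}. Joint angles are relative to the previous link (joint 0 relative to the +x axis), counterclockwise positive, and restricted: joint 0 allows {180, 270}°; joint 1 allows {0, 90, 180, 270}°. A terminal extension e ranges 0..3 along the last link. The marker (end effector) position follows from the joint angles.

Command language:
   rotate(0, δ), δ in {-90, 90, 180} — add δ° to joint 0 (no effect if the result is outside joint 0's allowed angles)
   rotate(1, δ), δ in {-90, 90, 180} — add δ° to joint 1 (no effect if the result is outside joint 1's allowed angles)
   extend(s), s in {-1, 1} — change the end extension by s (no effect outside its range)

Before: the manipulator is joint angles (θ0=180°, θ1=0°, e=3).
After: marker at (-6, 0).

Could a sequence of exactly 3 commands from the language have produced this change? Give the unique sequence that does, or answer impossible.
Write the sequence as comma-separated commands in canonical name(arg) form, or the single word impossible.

start: joint angles (θ0=180°, θ1=0°, e=3)
1. extend(-1) → joint angles (θ0=180°, θ1=0°, e=2)
2. extend(-1) → joint angles (θ0=180°, θ1=0°, e=1)
3. extend(-1) → joint angles (θ0=180°, θ1=0°, e=0)
uniquely the one of 512 3-step routes that fits.

extend(-1), extend(-1), extend(-1)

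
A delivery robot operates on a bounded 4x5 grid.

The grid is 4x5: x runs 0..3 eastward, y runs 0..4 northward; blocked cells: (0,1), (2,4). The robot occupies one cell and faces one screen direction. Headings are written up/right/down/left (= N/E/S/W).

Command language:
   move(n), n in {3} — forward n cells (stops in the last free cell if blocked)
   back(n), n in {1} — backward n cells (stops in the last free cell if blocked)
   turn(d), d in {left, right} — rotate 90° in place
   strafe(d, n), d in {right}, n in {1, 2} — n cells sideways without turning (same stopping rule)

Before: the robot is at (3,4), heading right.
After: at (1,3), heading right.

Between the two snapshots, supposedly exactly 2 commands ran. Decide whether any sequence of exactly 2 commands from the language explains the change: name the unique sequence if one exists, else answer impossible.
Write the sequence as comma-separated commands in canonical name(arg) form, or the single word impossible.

checked all 2-command options: none fits.

impossible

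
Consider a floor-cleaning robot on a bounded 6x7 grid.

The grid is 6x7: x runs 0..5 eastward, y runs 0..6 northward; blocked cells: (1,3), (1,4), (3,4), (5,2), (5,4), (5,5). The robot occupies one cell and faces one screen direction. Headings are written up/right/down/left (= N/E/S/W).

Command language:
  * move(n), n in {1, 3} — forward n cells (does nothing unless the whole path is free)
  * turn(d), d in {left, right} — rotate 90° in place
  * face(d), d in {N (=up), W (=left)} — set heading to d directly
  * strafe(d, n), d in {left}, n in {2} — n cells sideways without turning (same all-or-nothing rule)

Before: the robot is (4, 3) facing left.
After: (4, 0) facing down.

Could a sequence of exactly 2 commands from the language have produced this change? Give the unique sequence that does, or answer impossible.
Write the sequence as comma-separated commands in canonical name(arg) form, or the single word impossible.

turn(left), move(3)

key: position moved to (4,0) AND the heading swung to S — translation plus rotation needed
begin: (4, 3) facing left
t=1 turn(left) ⇒ (4, 3) facing down
t=2 move(3) ⇒ (4, 0) facing down
no rival 2-sequence matches.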